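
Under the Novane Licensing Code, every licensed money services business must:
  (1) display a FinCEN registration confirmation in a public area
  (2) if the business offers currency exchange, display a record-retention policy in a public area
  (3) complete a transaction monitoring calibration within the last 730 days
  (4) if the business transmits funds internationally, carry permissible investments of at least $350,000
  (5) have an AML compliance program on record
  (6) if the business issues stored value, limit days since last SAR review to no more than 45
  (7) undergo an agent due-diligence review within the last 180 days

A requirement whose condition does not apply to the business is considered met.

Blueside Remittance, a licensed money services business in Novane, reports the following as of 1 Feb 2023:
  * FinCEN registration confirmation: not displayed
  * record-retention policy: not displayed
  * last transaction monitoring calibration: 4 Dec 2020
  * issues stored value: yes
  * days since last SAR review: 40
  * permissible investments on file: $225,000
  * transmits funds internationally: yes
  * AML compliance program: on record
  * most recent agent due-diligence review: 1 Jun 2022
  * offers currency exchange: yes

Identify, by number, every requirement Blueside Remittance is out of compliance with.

1, 2, 3, 4, 7

1. FinCEN registration confirmation absent → not met
2. condition 'offers currency exchange' holds; record-retention policy absent → not met
3. transaction monitoring calibration 789 days ago vs limit 730 → not met
4. condition 'transmits funds internationally' holds; permissible investments $225,000 < $350,000 → not met
5. AML compliance program present → met
6. condition 'issues stored value' holds; days since last SAR review 40 ≤ 45 → met
7. agent due-diligence review 245 days ago vs limit 180 → not met
Not met: 1, 2, 3, 4, 7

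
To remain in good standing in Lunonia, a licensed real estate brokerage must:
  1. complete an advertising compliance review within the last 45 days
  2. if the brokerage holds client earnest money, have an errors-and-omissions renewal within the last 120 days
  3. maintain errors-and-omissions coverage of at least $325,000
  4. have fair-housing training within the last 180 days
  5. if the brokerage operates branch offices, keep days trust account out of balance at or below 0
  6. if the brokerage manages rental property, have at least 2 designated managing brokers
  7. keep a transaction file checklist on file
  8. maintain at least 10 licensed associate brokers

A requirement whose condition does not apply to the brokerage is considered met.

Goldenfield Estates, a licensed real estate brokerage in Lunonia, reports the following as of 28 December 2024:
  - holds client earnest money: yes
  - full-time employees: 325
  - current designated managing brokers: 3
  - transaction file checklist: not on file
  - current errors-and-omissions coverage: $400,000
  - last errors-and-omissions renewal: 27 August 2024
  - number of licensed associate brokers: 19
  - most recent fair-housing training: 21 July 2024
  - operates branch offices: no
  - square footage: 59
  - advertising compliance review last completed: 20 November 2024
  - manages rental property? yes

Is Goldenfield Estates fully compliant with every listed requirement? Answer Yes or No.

1. advertising compliance review 38 days ago vs limit 45 → met
2. condition 'holds client earnest money' holds; errors-and-omissions renewal 123 days ago vs limit 120 → not met
3. errors-and-omissions coverage $400,000 ≥ $325,000 → met
4. fair-housing training 160 days ago vs limit 180 → met
5. condition 'operates branch offices' does not hold → requirement n/a → met
6. condition 'manages rental property' holds; designated managing brokers 3 ≥ 2 → met
7. transaction file checklist absent → not met
8. licensed associate brokers 19 ≥ 10 → met
Not met: 2, 7

No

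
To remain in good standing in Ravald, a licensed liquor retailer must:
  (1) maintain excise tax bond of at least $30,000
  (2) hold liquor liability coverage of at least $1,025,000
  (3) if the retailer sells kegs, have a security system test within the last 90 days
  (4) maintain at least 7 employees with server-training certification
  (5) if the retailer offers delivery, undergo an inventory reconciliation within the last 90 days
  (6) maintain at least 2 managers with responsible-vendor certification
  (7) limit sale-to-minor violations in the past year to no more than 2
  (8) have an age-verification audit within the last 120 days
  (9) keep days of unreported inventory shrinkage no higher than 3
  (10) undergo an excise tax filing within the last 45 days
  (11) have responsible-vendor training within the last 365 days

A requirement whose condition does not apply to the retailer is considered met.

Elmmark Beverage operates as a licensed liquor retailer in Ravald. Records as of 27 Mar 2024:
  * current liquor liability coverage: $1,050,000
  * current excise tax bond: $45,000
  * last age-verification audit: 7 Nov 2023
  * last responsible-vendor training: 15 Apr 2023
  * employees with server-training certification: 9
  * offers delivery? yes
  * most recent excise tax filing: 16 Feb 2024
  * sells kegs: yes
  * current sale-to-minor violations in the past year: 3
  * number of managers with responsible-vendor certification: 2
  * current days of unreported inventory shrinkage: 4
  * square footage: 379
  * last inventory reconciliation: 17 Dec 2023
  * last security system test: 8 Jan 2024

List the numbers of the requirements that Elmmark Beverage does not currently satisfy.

1. excise tax bond $45,000 ≥ $30,000 → met
2. liquor liability coverage $1,050,000 ≥ $1,025,000 → met
3. condition 'sells kegs' holds; security system test 79 days ago vs limit 90 → met
4. employees with server-training certification 9 ≥ 7 → met
5. condition 'offers delivery' holds; inventory reconciliation 101 days ago vs limit 90 → not met
6. managers with responsible-vendor certification 2 ≥ 2 → met
7. sale-to-minor violations in the past year 3 > 2 → not met
8. age-verification audit 141 days ago vs limit 120 → not met
9. days of unreported inventory shrinkage 4 > 3 → not met
10. excise tax filing 40 days ago vs limit 45 → met
11. responsible-vendor training 347 days ago vs limit 365 → met
Not met: 5, 7, 8, 9

5, 7, 8, 9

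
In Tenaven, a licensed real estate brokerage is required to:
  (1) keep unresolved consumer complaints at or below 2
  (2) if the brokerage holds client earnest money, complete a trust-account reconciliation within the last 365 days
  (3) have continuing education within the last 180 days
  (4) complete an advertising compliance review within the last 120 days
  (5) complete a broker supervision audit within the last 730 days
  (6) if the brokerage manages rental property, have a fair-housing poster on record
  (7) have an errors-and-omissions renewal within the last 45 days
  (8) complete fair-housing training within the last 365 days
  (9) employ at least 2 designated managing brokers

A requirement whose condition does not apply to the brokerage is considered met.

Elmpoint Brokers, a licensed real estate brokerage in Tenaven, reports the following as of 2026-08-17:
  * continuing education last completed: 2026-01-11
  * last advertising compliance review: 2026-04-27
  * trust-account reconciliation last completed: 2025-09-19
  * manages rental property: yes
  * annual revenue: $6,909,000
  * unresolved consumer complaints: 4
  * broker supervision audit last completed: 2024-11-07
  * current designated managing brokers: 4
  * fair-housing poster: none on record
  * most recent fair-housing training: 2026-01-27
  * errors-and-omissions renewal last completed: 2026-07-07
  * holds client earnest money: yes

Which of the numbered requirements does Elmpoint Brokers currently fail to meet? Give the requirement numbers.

1, 3, 6

1. unresolved consumer complaints 4 > 2 → not met
2. condition 'holds client earnest money' holds; trust-account reconciliation 332 days ago vs limit 365 → met
3. continuing education 218 days ago vs limit 180 → not met
4. advertising compliance review 112 days ago vs limit 120 → met
5. broker supervision audit 648 days ago vs limit 730 → met
6. condition 'manages rental property' holds; fair-housing poster absent → not met
7. errors-and-omissions renewal 41 days ago vs limit 45 → met
8. fair-housing training 202 days ago vs limit 365 → met
9. designated managing brokers 4 ≥ 2 → met
Not met: 1, 3, 6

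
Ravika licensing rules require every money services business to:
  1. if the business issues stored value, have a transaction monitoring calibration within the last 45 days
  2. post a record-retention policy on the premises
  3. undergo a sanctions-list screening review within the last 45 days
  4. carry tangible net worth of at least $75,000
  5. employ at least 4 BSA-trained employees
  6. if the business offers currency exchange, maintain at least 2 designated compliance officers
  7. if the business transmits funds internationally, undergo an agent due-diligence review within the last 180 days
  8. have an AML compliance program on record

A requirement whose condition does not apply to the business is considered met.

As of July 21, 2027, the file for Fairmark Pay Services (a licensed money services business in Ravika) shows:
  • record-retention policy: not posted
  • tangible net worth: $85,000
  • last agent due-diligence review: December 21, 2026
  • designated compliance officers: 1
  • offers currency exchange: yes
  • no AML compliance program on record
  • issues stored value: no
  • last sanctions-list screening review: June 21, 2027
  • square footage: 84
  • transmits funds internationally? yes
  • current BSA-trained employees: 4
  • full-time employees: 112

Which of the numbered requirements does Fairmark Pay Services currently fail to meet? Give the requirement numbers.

1. condition 'issues stored value' does not hold → requirement n/a → met
2. record-retention policy absent → not met
3. sanctions-list screening review 30 days ago vs limit 45 → met
4. tangible net worth $85,000 ≥ $75,000 → met
5. BSA-trained employees 4 ≥ 4 → met
6. condition 'offers currency exchange' holds; designated compliance officers 1 < 2 → not met
7. condition 'transmits funds internationally' holds; agent due-diligence review 212 days ago vs limit 180 → not met
8. AML compliance program absent → not met
Not met: 2, 6, 7, 8

2, 6, 7, 8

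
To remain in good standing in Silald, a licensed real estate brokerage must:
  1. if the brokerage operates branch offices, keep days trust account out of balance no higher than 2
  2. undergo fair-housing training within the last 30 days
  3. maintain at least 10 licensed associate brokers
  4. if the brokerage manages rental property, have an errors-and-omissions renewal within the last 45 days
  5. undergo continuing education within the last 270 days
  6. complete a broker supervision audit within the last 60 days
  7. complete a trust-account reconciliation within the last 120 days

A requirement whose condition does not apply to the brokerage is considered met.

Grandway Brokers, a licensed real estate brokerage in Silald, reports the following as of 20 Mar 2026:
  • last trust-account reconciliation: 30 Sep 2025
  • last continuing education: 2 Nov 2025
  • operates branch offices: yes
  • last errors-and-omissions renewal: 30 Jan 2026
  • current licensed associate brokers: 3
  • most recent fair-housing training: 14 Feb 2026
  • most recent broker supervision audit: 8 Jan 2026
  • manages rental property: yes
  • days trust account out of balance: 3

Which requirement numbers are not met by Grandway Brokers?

1. condition 'operates branch offices' holds; days trust account out of balance 3 > 2 → not met
2. fair-housing training 34 days ago vs limit 30 → not met
3. licensed associate brokers 3 < 10 → not met
4. condition 'manages rental property' holds; errors-and-omissions renewal 49 days ago vs limit 45 → not met
5. continuing education 138 days ago vs limit 270 → met
6. broker supervision audit 71 days ago vs limit 60 → not met
7. trust-account reconciliation 171 days ago vs limit 120 → not met
Not met: 1, 2, 3, 4, 6, 7

1, 2, 3, 4, 6, 7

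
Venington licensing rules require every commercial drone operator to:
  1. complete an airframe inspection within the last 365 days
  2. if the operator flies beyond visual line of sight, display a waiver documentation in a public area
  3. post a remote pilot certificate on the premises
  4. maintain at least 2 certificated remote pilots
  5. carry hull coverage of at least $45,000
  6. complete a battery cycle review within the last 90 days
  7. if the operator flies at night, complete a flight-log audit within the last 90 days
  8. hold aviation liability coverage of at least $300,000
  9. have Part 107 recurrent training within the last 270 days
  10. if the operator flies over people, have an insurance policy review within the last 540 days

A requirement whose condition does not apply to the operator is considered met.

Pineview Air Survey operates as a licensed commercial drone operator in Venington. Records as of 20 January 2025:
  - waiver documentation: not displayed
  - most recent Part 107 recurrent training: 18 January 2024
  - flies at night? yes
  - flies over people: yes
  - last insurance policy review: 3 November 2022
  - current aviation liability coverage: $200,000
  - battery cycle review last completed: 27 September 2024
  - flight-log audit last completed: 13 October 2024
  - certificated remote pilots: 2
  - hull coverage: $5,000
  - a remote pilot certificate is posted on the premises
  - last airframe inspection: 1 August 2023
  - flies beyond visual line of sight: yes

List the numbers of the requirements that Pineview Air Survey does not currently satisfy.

1, 2, 5, 6, 7, 8, 9, 10

1. airframe inspection 538 days ago vs limit 365 → not met
2. condition 'flies beyond visual line of sight' holds; waiver documentation absent → not met
3. remote pilot certificate present → met
4. certificated remote pilots 2 ≥ 2 → met
5. hull coverage $5,000 < $45,000 → not met
6. battery cycle review 115 days ago vs limit 90 → not met
7. condition 'flies at night' holds; flight-log audit 99 days ago vs limit 90 → not met
8. aviation liability coverage $200,000 < $300,000 → not met
9. Part 107 recurrent training 368 days ago vs limit 270 → not met
10. condition 'flies over people' holds; insurance policy review 809 days ago vs limit 540 → not met
Not met: 1, 2, 5, 6, 7, 8, 9, 10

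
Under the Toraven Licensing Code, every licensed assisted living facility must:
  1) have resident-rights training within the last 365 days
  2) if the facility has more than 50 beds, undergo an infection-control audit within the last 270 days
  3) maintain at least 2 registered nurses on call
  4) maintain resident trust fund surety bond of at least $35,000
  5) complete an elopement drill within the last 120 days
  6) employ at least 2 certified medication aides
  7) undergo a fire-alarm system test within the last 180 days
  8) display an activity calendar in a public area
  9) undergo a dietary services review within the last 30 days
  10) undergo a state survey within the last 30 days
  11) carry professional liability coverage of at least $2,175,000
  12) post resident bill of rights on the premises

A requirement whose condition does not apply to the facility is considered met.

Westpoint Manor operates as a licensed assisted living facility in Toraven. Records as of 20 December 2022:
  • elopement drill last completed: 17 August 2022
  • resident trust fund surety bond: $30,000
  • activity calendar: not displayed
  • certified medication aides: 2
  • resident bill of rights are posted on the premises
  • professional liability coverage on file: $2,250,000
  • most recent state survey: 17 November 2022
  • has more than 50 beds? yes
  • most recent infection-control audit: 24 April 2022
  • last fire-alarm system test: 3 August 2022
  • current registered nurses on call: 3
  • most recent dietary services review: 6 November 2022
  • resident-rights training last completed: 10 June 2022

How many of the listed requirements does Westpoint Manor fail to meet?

1. resident-rights training 193 days ago vs limit 365 → met
2. condition 'has more than 50 beds' holds; infection-control audit 240 days ago vs limit 270 → met
3. registered nurses on call 3 ≥ 2 → met
4. resident trust fund surety bond $30,000 < $35,000 → not met
5. elopement drill 125 days ago vs limit 120 → not met
6. certified medication aides 2 ≥ 2 → met
7. fire-alarm system test 139 days ago vs limit 180 → met
8. activity calendar absent → not met
9. dietary services review 44 days ago vs limit 30 → not met
10. state survey 33 days ago vs limit 30 → not met
11. professional liability coverage $2,250,000 ≥ $2,175,000 → met
12. resident bill of rights present → met
Not met: 5 of 12

5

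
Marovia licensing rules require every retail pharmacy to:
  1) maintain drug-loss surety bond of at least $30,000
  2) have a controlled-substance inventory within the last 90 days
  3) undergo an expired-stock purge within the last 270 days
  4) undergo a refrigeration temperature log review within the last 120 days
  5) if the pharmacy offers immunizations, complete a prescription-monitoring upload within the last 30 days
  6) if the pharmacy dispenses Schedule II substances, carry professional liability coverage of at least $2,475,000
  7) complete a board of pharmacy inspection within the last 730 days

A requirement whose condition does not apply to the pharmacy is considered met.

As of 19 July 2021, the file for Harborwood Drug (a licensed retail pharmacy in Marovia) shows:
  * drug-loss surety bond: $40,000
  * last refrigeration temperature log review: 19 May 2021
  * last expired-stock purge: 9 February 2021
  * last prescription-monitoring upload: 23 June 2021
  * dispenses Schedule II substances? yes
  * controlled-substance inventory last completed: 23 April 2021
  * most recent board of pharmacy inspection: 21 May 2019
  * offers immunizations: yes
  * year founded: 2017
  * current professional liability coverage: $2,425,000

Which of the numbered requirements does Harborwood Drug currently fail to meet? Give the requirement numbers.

6, 7

1. drug-loss surety bond $40,000 ≥ $30,000 → met
2. controlled-substance inventory 87 days ago vs limit 90 → met
3. expired-stock purge 160 days ago vs limit 270 → met
4. refrigeration temperature log review 61 days ago vs limit 120 → met
5. condition 'offers immunizations' holds; prescription-monitoring upload 26 days ago vs limit 30 → met
6. condition 'dispenses Schedule II substances' holds; professional liability coverage $2,425,000 < $2,475,000 → not met
7. board of pharmacy inspection 790 days ago vs limit 730 → not met
Not met: 6, 7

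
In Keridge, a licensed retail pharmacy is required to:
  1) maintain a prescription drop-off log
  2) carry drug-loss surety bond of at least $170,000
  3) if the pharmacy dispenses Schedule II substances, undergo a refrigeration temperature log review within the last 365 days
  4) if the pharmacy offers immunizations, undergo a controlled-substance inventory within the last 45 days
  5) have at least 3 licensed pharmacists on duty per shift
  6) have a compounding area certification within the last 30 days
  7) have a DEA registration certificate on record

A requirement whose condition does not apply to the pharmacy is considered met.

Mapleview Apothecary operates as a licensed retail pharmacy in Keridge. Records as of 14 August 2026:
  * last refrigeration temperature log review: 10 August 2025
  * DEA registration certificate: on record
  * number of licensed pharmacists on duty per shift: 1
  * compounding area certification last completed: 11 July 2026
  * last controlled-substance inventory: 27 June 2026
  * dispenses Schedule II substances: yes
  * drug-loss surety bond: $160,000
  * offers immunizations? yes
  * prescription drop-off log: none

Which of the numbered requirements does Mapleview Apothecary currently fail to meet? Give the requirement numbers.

1, 2, 3, 4, 5, 6

1. prescription drop-off log absent → not met
2. drug-loss surety bond $160,000 < $170,000 → not met
3. condition 'dispenses Schedule II substances' holds; refrigeration temperature log review 369 days ago vs limit 365 → not met
4. condition 'offers immunizations' holds; controlled-substance inventory 48 days ago vs limit 45 → not met
5. licensed pharmacists on duty per shift 1 < 3 → not met
6. compounding area certification 34 days ago vs limit 30 → not met
7. DEA registration certificate present → met
Not met: 1, 2, 3, 4, 5, 6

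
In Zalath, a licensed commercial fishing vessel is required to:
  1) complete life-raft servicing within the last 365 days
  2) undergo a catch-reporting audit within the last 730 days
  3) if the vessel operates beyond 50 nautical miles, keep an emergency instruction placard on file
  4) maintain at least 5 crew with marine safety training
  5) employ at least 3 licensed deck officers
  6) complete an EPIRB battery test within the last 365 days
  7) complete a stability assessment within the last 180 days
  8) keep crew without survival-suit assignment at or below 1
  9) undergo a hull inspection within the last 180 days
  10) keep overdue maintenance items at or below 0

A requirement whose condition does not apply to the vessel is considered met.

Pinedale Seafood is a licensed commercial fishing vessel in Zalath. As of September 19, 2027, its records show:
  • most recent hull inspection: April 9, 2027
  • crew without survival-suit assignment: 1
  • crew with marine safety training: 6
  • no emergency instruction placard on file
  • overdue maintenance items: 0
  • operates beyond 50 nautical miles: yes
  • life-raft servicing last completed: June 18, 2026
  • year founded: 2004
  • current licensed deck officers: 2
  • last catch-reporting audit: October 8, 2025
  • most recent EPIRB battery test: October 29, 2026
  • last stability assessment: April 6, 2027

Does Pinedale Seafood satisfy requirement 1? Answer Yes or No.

No

1. life-raft servicing 458 days ago vs limit 365 → not met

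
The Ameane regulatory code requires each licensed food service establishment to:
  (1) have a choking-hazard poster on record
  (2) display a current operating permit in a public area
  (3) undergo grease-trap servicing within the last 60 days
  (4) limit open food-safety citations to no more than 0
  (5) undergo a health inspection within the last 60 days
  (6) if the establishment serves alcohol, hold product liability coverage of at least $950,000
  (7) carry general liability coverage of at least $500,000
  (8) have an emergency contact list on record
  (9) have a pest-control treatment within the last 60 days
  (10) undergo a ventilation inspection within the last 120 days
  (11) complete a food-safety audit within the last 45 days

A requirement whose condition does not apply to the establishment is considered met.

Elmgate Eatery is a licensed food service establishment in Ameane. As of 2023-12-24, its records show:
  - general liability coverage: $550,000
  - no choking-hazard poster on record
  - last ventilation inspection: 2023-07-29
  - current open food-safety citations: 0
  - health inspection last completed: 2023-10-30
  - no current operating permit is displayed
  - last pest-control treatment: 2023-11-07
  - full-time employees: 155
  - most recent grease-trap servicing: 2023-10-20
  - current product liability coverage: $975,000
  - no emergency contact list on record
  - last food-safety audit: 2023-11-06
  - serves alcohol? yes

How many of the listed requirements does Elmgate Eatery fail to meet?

1. choking-hazard poster absent → not met
2. current operating permit absent → not met
3. grease-trap servicing 65 days ago vs limit 60 → not met
4. open food-safety citations 0 ≤ 0 → met
5. health inspection 55 days ago vs limit 60 → met
6. condition 'serves alcohol' holds; product liability coverage $975,000 ≥ $950,000 → met
7. general liability coverage $550,000 ≥ $500,000 → met
8. emergency contact list absent → not met
9. pest-control treatment 47 days ago vs limit 60 → met
10. ventilation inspection 148 days ago vs limit 120 → not met
11. food-safety audit 48 days ago vs limit 45 → not met
Not met: 6 of 11

6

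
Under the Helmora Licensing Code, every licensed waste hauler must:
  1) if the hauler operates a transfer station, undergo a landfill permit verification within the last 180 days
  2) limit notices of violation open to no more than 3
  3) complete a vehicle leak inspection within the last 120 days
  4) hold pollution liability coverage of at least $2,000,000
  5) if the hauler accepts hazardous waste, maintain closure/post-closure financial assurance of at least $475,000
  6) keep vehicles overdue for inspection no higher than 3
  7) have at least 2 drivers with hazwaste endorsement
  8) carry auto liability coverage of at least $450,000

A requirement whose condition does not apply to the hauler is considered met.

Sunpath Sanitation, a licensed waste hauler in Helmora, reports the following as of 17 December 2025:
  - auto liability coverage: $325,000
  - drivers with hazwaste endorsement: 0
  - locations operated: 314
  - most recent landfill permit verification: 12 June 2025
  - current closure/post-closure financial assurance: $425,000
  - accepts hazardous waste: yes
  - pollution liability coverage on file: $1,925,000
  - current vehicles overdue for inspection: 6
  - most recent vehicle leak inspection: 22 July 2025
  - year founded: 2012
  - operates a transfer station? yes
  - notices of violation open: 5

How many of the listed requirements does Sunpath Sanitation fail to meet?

8

1. condition 'operates a transfer station' holds; landfill permit verification 188 days ago vs limit 180 → not met
2. notices of violation open 5 > 3 → not met
3. vehicle leak inspection 148 days ago vs limit 120 → not met
4. pollution liability coverage $1,925,000 < $2,000,000 → not met
5. condition 'accepts hazardous waste' holds; closure/post-closure financial assurance $425,000 < $475,000 → not met
6. vehicles overdue for inspection 6 > 3 → not met
7. drivers with hazwaste endorsement 0 < 2 → not met
8. auto liability coverage $325,000 < $450,000 → not met
Not met: 8 of 8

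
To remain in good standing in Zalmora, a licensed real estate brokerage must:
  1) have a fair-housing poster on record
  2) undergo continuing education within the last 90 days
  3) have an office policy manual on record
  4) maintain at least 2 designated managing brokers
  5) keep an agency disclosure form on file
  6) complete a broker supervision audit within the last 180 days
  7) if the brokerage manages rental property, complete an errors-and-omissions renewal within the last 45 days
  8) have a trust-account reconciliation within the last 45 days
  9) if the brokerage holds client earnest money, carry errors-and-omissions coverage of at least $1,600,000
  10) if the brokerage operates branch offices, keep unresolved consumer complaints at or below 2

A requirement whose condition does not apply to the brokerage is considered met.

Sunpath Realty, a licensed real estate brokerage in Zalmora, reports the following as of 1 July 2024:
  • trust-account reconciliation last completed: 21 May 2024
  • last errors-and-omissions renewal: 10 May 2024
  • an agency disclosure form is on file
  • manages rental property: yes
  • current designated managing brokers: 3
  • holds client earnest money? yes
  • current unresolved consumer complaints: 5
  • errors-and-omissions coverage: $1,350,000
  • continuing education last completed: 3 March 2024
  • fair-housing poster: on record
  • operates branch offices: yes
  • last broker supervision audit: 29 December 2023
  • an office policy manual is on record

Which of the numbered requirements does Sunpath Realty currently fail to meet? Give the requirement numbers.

2, 6, 7, 9, 10

1. fair-housing poster present → met
2. continuing education 120 days ago vs limit 90 → not met
3. office policy manual present → met
4. designated managing brokers 3 ≥ 2 → met
5. agency disclosure form present → met
6. broker supervision audit 185 days ago vs limit 180 → not met
7. condition 'manages rental property' holds; errors-and-omissions renewal 52 days ago vs limit 45 → not met
8. trust-account reconciliation 41 days ago vs limit 45 → met
9. condition 'holds client earnest money' holds; errors-and-omissions coverage $1,350,000 < $1,600,000 → not met
10. condition 'operates branch offices' holds; unresolved consumer complaints 5 > 2 → not met
Not met: 2, 6, 7, 9, 10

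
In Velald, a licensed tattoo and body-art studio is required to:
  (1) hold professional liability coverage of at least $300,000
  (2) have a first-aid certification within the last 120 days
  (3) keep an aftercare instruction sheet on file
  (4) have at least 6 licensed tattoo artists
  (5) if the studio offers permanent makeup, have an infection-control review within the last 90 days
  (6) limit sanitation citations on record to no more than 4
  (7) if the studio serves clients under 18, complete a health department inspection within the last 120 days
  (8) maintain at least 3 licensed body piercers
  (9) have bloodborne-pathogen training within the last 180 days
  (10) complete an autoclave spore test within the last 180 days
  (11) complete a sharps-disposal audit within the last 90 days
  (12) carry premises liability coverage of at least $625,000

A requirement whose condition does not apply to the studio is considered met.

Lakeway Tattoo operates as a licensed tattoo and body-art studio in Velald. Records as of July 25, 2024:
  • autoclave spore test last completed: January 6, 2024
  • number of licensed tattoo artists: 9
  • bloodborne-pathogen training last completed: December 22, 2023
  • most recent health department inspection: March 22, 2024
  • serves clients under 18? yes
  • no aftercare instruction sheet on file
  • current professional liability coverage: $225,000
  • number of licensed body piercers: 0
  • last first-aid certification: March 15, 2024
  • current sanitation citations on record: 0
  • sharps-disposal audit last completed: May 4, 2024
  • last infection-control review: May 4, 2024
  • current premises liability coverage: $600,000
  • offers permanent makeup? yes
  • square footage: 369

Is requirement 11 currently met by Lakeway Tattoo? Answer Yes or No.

Yes

11. sharps-disposal audit 82 days ago vs limit 90 → met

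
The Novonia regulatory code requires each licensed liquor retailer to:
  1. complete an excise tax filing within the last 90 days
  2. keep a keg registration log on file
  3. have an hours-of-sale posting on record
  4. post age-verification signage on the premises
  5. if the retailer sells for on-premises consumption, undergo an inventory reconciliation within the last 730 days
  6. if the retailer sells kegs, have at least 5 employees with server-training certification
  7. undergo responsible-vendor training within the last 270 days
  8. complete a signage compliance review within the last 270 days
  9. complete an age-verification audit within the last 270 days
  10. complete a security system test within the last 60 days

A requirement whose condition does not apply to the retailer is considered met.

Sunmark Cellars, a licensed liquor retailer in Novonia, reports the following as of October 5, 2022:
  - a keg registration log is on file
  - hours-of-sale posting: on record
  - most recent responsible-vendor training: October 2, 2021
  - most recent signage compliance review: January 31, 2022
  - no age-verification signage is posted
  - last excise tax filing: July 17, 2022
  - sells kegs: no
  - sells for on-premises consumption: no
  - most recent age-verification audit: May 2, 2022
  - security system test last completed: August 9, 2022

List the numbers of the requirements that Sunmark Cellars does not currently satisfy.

1. excise tax filing 80 days ago vs limit 90 → met
2. keg registration log present → met
3. hours-of-sale posting present → met
4. age-verification signage absent → not met
5. condition 'sells for on-premises consumption' does not hold → requirement n/a → met
6. condition 'sells kegs' does not hold → requirement n/a → met
7. responsible-vendor training 368 days ago vs limit 270 → not met
8. signage compliance review 247 days ago vs limit 270 → met
9. age-verification audit 156 days ago vs limit 270 → met
10. security system test 57 days ago vs limit 60 → met
Not met: 4, 7

4, 7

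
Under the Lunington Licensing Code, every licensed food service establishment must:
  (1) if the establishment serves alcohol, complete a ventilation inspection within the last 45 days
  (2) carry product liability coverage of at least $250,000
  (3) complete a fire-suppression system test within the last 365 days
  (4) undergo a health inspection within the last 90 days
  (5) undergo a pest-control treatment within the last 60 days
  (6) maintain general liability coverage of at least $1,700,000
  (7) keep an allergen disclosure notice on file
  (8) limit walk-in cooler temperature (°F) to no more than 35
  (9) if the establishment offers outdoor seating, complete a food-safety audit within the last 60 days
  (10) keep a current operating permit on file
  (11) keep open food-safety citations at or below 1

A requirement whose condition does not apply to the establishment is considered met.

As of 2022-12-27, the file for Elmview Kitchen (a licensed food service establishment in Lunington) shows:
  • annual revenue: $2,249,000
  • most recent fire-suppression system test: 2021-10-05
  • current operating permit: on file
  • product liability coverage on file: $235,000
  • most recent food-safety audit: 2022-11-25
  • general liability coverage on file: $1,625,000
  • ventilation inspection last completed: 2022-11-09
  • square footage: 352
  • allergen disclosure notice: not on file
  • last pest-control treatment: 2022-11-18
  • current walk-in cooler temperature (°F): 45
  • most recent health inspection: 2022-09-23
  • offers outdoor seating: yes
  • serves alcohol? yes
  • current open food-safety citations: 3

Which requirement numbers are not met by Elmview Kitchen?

1, 2, 3, 4, 6, 7, 8, 11

1. condition 'serves alcohol' holds; ventilation inspection 48 days ago vs limit 45 → not met
2. product liability coverage $235,000 < $250,000 → not met
3. fire-suppression system test 448 days ago vs limit 365 → not met
4. health inspection 95 days ago vs limit 90 → not met
5. pest-control treatment 39 days ago vs limit 60 → met
6. general liability coverage $1,625,000 < $1,700,000 → not met
7. allergen disclosure notice absent → not met
8. walk-in cooler temperature (°F) 45 > 35 → not met
9. condition 'offers outdoor seating' holds; food-safety audit 32 days ago vs limit 60 → met
10. current operating permit present → met
11. open food-safety citations 3 > 1 → not met
Not met: 1, 2, 3, 4, 6, 7, 8, 11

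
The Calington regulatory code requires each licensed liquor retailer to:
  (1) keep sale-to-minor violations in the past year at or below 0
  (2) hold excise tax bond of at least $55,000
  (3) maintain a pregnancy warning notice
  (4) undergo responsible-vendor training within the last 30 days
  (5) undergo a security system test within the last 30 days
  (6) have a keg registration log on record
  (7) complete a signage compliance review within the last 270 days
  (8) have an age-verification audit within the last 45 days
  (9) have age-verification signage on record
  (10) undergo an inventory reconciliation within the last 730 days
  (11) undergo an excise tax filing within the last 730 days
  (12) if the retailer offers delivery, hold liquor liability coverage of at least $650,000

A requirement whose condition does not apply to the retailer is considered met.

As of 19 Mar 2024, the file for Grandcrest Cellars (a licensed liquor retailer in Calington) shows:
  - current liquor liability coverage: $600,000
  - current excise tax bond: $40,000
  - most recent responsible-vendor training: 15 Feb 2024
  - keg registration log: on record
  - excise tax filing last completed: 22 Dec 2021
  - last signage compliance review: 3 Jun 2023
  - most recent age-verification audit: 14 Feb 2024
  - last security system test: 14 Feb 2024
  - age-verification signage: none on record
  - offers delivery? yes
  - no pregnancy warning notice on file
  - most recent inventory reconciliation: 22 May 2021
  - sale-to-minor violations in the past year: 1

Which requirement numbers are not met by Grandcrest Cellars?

1, 2, 3, 4, 5, 7, 9, 10, 11, 12

1. sale-to-minor violations in the past year 1 > 0 → not met
2. excise tax bond $40,000 < $55,000 → not met
3. pregnancy warning notice absent → not met
4. responsible-vendor training 33 days ago vs limit 30 → not met
5. security system test 34 days ago vs limit 30 → not met
6. keg registration log present → met
7. signage compliance review 290 days ago vs limit 270 → not met
8. age-verification audit 34 days ago vs limit 45 → met
9. age-verification signage absent → not met
10. inventory reconciliation 1032 days ago vs limit 730 → not met
11. excise tax filing 818 days ago vs limit 730 → not met
12. condition 'offers delivery' holds; liquor liability coverage $600,000 < $650,000 → not met
Not met: 1, 2, 3, 4, 5, 7, 9, 10, 11, 12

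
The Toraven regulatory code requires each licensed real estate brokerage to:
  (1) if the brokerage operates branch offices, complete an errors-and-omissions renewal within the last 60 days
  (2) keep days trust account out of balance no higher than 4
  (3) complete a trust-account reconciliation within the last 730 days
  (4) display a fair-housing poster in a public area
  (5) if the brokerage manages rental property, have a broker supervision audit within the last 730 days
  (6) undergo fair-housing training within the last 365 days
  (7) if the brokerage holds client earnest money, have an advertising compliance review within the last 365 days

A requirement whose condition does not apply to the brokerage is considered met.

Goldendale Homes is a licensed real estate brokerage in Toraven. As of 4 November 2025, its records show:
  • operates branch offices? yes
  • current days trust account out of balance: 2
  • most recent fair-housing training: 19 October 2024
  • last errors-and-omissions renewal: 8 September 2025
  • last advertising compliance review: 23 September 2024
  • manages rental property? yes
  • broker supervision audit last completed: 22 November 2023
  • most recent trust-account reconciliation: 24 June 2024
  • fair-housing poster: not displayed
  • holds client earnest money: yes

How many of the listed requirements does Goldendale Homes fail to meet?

1. condition 'operates branch offices' holds; errors-and-omissions renewal 57 days ago vs limit 60 → met
2. days trust account out of balance 2 ≤ 4 → met
3. trust-account reconciliation 498 days ago vs limit 730 → met
4. fair-housing poster absent → not met
5. condition 'manages rental property' holds; broker supervision audit 713 days ago vs limit 730 → met
6. fair-housing training 381 days ago vs limit 365 → not met
7. condition 'holds client earnest money' holds; advertising compliance review 407 days ago vs limit 365 → not met
Not met: 3 of 7

3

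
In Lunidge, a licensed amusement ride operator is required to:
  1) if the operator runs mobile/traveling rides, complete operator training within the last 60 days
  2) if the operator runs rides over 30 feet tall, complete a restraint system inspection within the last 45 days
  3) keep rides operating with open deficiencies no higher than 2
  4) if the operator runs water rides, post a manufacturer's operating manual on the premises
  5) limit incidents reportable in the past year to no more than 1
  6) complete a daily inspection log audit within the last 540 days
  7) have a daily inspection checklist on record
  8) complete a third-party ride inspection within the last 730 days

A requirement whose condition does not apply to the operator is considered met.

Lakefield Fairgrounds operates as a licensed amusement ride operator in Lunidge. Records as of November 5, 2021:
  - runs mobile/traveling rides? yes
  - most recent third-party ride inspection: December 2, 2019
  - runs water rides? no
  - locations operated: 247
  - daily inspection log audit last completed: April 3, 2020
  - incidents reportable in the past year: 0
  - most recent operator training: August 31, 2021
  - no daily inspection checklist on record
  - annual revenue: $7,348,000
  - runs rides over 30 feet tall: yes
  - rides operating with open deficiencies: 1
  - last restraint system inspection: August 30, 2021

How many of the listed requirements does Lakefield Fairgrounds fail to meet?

4

1. condition 'runs mobile/traveling rides' holds; operator training 66 days ago vs limit 60 → not met
2. condition 'runs rides over 30 feet tall' holds; restraint system inspection 67 days ago vs limit 45 → not met
3. rides operating with open deficiencies 1 ≤ 2 → met
4. condition 'runs water rides' does not hold → requirement n/a → met
5. incidents reportable in the past year 0 ≤ 1 → met
6. daily inspection log audit 581 days ago vs limit 540 → not met
7. daily inspection checklist absent → not met
8. third-party ride inspection 704 days ago vs limit 730 → met
Not met: 4 of 8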